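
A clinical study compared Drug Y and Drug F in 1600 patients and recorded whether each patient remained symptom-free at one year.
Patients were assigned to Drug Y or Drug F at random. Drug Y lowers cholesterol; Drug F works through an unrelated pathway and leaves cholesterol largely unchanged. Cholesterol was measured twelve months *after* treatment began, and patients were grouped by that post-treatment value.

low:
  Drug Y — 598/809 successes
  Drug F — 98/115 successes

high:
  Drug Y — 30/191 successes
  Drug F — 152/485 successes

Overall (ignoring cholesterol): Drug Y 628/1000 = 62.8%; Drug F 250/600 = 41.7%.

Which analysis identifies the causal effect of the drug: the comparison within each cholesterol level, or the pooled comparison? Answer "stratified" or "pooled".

pooled

The cholesterol-specific comparison favours Drug F throughout, but the pooled figures favour Drug Y. The question is whether to condition on cholesterol.
Because the drug influences cholesterol, cholesterol is a post-treatment mediator, not a confounder. Stratifying on it would bias the estimate; the causal effect is the crude pooled difference.
Pooled: Drug Y 62.8% vs Drug F 41.7%; Drug Y is higher overall.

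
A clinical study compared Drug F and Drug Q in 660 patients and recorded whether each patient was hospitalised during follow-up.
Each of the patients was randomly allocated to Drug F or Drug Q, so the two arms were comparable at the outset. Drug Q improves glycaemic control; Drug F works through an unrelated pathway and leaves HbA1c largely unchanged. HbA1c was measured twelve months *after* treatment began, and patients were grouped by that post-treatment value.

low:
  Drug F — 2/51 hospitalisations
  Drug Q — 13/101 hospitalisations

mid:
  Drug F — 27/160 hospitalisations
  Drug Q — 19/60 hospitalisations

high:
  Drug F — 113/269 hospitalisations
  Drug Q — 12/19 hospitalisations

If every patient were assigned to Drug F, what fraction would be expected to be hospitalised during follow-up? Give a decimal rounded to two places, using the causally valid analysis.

0.30

Within every HbA1c level Drug F has the lower rate, yet pooled Drug Q does — Simpson's reversal.
Because the drug influences HbA1c, HbA1c is a post-treatment mediator, not a confounder. Stratifying on it would bias the estimate; the causal effect is the crude pooled difference.
So P(outcome | do(Drug F)) is just the pooled rate for Drug F: 142/480 = 0.296.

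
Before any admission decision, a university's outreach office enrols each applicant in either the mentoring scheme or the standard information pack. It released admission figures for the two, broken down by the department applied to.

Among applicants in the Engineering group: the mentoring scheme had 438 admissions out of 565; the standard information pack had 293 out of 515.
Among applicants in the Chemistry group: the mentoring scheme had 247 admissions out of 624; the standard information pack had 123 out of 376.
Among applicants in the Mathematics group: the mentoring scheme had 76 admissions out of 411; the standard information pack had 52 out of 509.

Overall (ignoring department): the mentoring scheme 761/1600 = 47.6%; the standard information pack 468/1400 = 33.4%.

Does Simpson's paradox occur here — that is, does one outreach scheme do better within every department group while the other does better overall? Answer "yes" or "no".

Within each department level (Engineering 77.5% vs 56.9%; Chemistry 39.6% vs 32.7%; Mathematics 18.5% vs 10.2%), the mentoring scheme has the higher rate every time. Pooled: 47.6% vs 33.4% — the mentoring scheme has the higher rate overall. They agree.

no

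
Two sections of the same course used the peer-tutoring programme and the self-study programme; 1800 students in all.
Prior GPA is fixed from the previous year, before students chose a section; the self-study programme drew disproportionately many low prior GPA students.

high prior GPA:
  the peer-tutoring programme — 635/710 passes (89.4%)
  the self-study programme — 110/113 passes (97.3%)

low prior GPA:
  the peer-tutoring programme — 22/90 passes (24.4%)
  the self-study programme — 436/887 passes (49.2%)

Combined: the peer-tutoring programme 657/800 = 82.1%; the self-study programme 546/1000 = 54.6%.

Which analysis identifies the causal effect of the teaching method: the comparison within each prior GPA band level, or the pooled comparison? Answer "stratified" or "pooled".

stratified

Prior GPA band differs across teaching methods for reasons unrelated to any effect of the teaching method itself, and it separately predicts the outcome — a classic confounder. We must compare within prior GPA band levels.
Within each level — high prior GPA: 89.4% vs 97.3%; low prior GPA: 24.4% vs 49.2% — the self-study programme is higher every time.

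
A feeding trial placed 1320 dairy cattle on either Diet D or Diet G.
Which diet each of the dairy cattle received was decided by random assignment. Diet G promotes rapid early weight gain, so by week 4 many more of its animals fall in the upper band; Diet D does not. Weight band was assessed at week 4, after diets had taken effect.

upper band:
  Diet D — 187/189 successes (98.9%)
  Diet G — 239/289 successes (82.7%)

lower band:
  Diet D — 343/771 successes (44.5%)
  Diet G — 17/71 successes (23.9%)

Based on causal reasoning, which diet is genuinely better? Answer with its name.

Diet G

The week-4 weight band-specific comparison favours Diet D throughout, but the pooled figures favour Diet G. The question is whether to condition on week-4 weight band.
Week-4 weight band is downstream of the diet. One should not condition on a consequence of treatment, so the overall rates are the right comparison.
Pooled: Diet D 55.2% vs Diet G 71.1%; Diet G is higher overall.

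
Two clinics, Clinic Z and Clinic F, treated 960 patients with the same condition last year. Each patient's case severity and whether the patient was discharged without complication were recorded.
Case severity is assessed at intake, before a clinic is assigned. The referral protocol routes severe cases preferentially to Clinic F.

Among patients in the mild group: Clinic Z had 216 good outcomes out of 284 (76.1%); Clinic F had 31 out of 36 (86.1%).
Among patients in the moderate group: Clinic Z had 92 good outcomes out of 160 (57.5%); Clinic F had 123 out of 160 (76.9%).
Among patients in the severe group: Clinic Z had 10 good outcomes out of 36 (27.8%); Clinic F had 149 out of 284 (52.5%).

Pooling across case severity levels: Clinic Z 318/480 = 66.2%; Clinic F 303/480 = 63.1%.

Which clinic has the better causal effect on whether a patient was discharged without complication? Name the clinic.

Within every case severity level Clinic F has the higher rate, yet pooled Clinic Z does — Simpson's reversal.
Case severity satisfies the back-door criterion: it is not a descendant of the clinic, and it blocks the spurious path from clinic to outcome. Adjusting for it (i.e., using the within-case severity rates) gives the causal effect.
Within each level — mild: 76.1% vs 86.1%; moderate: 57.5% vs 76.9%; severe: 27.8% vs 52.5% — Clinic F is higher every time.

Clinic F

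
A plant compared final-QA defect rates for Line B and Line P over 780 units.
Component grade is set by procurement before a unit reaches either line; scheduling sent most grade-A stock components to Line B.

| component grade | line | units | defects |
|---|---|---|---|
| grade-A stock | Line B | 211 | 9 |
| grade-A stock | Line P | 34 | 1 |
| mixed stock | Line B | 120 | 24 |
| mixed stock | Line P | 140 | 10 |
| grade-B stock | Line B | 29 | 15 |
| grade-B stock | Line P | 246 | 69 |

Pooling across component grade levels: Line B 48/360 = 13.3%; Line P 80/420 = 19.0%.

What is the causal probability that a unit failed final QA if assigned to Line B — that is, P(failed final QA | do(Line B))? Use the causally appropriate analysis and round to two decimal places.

0.26

Here component grade is a common cause — it drives both which line a case falls under and the outcome. The crude comparison mixes populations; the stratum-specific rates are the causally relevant ones.
Standardising Line B to the population component grade mix: 0.314·9/211 + 0.333·24/120 + 0.353·15/29 = 0.262.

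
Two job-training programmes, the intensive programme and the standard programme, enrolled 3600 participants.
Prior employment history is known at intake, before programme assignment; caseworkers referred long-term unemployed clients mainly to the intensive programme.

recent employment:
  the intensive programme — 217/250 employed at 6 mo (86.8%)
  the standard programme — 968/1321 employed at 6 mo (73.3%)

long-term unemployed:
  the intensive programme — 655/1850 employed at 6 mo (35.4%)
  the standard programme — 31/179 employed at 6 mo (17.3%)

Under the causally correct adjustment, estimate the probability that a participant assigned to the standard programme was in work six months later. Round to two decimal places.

The imbalance in prior employment history arose from how participants were allocated, not from anything the programme did; and prior employment history independently affects the outcome. The pooled gap is confounded — condition on prior employment history.
Standardising the standard programme to the population prior employment history mix: 0.436·968/1321 + 0.564·31/179 = 0.417.

0.42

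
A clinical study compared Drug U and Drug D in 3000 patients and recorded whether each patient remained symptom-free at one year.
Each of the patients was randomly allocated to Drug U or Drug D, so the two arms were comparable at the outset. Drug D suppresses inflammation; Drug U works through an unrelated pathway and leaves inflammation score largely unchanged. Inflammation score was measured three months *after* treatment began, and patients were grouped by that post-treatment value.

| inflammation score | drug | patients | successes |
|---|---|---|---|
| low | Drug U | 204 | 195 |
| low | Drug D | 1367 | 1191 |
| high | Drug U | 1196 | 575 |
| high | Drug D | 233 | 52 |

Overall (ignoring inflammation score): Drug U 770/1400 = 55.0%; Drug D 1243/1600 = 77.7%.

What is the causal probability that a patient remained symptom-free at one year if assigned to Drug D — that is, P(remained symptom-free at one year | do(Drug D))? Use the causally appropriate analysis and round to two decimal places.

Inflammation score lies on the pathway drug → inflammation score → outcome, so adjusting for it blocks the indirect effect. For the total causal effect of drug, use the unadjusted pooled rates.
So P(outcome | do(Drug D)) is just the pooled rate for Drug D: 1243/1600 = 0.777.

0.78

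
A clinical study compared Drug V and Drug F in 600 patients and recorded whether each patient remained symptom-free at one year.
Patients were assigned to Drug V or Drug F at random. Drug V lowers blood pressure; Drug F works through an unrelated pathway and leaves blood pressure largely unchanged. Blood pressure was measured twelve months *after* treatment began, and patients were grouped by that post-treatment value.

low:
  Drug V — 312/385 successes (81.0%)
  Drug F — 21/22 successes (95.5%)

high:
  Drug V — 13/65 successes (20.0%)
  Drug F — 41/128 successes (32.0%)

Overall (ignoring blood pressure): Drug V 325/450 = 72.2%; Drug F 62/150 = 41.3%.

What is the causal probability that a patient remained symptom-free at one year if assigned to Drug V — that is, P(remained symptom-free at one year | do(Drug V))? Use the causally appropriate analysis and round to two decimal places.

0.72

Blood pressure lies on the pathway drug → blood pressure → outcome, so adjusting for it blocks the indirect effect. For the total causal effect of drug, use the unadjusted pooled rates.
So P(outcome | do(Drug V)) is just the pooled rate for Drug V: 325/450 = 0.722.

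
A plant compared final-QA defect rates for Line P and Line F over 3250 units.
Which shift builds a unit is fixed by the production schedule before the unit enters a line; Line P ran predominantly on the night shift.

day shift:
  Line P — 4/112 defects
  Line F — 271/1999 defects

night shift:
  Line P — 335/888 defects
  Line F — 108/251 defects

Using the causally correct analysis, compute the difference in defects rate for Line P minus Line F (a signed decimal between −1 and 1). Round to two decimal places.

Nothing the line does changes shift; the imbalance is an allocation artefact. With shift also predicting the outcome, the pooled figure is confounded, and the within-stratum comparison is the causal one.
Adjusting over the population distribution of shift: 0.650·(0.036−0.136) + 0.350·(0.377−0.430) = -0.083.

-0.08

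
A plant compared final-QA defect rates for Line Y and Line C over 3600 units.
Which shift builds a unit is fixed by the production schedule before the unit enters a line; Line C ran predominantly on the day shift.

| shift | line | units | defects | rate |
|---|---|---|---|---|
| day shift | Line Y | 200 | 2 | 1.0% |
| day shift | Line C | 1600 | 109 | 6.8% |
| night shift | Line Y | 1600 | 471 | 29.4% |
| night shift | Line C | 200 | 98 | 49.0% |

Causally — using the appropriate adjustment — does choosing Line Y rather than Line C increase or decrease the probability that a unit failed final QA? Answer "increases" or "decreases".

Nothing the line does changes shift; the imbalance is an allocation artefact. With shift also predicting the outcome, the pooled figure is confounded, and the within-stratum comparison is the causal one.
Within each level — day shift: 1.0% vs 6.8%; night shift: 29.4% vs 49.0% — Line Y is lower every time.

decreases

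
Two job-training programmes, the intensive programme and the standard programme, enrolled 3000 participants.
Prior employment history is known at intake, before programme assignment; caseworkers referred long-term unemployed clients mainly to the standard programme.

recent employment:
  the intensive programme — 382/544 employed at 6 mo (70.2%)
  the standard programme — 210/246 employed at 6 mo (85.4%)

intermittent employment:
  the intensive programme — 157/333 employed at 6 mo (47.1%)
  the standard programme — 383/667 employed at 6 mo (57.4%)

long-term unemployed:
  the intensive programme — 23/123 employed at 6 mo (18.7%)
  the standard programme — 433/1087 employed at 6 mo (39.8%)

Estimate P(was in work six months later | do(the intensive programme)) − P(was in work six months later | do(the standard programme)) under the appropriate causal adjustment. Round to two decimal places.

Nothing the programme does changes prior employment history; the imbalance is an allocation artefact. With prior employment history also predicting the outcome, the pooled figure is confounded, and the within-stratum comparison is the causal one.
Adjusting over the population distribution of prior employment history: 0.263·(0.702−0.854) + 0.333·(0.471−0.574) + 0.403·(0.187−0.398) = -0.159.

-0.16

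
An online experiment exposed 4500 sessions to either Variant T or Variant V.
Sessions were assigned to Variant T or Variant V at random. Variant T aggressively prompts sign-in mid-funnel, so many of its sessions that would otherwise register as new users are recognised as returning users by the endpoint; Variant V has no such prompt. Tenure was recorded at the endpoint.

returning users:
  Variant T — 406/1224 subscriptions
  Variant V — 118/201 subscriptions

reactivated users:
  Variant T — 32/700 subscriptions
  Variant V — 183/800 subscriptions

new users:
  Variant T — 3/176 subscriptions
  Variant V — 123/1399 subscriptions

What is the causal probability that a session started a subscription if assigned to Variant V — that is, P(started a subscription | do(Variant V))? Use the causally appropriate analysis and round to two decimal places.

0.18

User tenure is recorded after the variant and is itself shifted by it — it sits on the causal path from variant to outcome. Conditioning on a mediator would strip out part of the effect we want; the pooled comparison gives the total causal effect.
So P(outcome | do(Variant V)) is just the pooled rate for Variant V: 424/2400 = 0.177.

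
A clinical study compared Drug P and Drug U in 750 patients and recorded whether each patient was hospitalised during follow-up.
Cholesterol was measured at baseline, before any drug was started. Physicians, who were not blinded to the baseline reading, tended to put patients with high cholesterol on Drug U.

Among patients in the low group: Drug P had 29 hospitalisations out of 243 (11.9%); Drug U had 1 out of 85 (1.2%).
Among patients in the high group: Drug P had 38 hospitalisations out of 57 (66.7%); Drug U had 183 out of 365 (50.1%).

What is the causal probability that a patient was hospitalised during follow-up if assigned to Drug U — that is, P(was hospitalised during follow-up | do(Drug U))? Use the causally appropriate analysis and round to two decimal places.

0.29

Cholesterol satisfies the back-door criterion: it is not a descendant of the drug, and it blocks the spurious path from drug to outcome. Adjusting for it (i.e., using the within-cholesterol rates) gives the causal effect.
Standardising Drug U to the population cholesterol mix: 0.437·1/85 + 0.563·183/365 = 0.287.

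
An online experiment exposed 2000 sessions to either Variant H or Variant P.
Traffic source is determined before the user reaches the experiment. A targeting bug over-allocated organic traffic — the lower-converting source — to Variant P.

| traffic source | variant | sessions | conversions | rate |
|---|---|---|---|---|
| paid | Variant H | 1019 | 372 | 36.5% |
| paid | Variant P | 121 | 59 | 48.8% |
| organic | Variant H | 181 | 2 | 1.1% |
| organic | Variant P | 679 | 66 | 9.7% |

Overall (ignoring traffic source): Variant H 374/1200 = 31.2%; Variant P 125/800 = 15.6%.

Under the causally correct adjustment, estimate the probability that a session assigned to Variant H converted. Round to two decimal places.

0.21

Variant P is higher inside every traffic source stratum but Variant H is higher in aggregate. Whether to stratify depends on how traffic source relates to the variant.
Traffic source is set before the variant has any effect — it is not caused by the variant — and it independently drives the outcome. That makes it a confounder, so the causal comparison is within traffic source levels.
Standardising Variant H to the population traffic source mix: 0.570·372/1019 + 0.430·2/181 = 0.213.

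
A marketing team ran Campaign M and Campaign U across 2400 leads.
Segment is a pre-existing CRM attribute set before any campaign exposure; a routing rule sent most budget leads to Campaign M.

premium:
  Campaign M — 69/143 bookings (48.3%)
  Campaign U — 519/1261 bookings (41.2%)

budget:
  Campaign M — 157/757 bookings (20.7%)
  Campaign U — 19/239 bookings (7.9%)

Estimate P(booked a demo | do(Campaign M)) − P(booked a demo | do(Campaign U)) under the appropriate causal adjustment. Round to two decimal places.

+0.09

Here customer segment is a common cause — it drives both which campaign a case falls under and the outcome. The crude comparison mixes populations; the stratum-specific rates are the causally relevant ones.
Adjusting over the population distribution of customer segment: 0.585·(0.483−0.412) + 0.415·(0.207−0.079) = +0.095.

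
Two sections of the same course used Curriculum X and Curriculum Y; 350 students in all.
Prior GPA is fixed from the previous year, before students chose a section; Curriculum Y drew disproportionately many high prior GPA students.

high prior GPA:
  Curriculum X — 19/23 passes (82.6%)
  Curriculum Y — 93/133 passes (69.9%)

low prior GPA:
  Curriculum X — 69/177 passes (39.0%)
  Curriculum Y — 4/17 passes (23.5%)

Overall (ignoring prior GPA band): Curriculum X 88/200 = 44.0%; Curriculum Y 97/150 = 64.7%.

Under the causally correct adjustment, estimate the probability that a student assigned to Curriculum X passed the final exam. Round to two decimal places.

The prior GPA band-specific comparison favours Curriculum X throughout, but the pooled figures favour Curriculum Y. The question is whether to condition on prior GPA band.
Prior GPA band satisfies the back-door criterion: it is not a descendant of the teaching method, and it blocks the spurious path from teaching method to outcome. Adjusting for it (i.e., using the within-prior GPA band rates) gives the causal effect.
Standardising Curriculum X to the population prior GPA band mix: 0.446·19/23 + 0.554·69/177 = 0.584.

0.58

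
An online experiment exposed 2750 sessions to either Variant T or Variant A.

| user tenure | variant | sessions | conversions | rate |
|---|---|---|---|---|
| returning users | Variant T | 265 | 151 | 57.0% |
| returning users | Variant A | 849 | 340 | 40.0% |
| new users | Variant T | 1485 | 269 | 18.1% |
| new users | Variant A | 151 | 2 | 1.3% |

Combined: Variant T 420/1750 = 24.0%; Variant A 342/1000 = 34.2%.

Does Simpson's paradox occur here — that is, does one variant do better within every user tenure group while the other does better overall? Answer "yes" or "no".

Within each user tenure level (returning users 57.0% vs 40.0%; new users 18.1% vs 1.3%), Variant T has the higher rate every time. Pooled: 24.0% vs 34.2% — Variant A has the higher rate overall. The two comparisons disagree.

yes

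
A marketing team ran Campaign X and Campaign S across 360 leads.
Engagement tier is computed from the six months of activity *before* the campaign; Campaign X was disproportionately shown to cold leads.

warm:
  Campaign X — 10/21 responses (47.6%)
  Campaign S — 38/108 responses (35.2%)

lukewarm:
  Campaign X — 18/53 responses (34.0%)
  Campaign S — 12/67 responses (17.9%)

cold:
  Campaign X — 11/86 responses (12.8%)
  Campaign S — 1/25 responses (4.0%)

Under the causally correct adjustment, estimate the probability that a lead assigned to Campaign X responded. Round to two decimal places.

The engagement tier-specific comparison favours Campaign X throughout, but the pooled figures favour Campaign S. The question is whether to condition on engagement tier.
Nothing the campaign does changes engagement tier; the imbalance is an allocation artefact. With engagement tier also predicting the outcome, the pooled figure is confounded, and the within-stratum comparison is the causal one.
Standardising Campaign X to the population engagement tier mix: 0.358·10/21 + 0.333·18/53 + 0.308·11/86 = 0.323.

0.32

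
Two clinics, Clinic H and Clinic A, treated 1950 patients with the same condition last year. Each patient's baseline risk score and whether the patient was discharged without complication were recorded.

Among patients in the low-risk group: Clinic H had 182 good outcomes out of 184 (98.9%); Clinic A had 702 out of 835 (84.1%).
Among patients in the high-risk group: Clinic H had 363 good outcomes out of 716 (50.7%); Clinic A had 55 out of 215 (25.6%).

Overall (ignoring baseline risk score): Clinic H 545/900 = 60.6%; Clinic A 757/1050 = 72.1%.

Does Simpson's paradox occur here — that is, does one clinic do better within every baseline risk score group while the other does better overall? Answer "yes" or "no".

Within each baseline risk score level (low-risk 98.9% vs 84.1%; high-risk 50.7% vs 25.6%), Clinic H has the higher rate every time. Pooled: 60.6% vs 72.1% — Clinic A has the higher rate overall. The two comparisons disagree.

yes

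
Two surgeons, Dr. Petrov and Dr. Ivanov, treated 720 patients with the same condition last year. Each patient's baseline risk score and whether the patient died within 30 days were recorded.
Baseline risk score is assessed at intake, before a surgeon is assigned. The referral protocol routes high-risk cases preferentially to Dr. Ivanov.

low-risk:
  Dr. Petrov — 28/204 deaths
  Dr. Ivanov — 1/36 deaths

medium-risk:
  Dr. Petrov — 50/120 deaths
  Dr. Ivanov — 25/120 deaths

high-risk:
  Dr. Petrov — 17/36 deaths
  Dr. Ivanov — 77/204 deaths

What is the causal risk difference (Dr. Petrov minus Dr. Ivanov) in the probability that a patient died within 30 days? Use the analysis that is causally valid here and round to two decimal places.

+0.14

Baseline risk score differs across surgeons for reasons unrelated to any effect of the surgeon itself, and it separately predicts the outcome — a classic confounder. We must compare within baseline risk score levels.
Adjusting over the population distribution of baseline risk score: 0.333·(0.137−0.028) + 0.333·(0.417−0.208) + 0.333·(0.472−0.377) = +0.138.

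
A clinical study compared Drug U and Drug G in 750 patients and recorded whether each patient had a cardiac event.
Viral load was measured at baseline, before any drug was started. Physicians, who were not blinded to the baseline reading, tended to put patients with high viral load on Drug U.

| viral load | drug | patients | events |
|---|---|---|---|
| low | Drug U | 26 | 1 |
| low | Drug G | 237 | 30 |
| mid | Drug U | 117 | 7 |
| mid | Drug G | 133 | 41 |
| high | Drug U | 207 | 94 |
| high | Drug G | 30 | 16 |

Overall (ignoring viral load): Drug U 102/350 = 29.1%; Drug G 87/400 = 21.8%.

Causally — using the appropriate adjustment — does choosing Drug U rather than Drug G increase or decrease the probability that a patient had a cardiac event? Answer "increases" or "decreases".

decreases

Drug U is lower inside every viral load stratum but Drug G is lower in aggregate. Whether to stratify depends on how viral load relates to the drug.
Viral load differs across drugs for reasons unrelated to any effect of the drug itself, and it separately predicts the outcome — a classic confounder. We must compare within viral load levels.
Within each level — low: 3.8% vs 12.7%; mid: 6.0% vs 30.8%; high: 45.4% vs 53.3% — Drug U is lower every time.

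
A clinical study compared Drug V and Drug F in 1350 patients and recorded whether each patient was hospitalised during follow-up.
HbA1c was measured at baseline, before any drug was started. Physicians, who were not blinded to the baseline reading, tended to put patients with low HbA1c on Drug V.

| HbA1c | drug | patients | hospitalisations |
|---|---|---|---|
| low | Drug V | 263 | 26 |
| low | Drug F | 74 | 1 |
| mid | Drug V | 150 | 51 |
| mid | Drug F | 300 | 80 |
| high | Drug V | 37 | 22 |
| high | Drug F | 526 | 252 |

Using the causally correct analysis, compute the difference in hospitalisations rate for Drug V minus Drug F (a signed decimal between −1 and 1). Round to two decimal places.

+0.09

Since HbA1c is a pre-existing factor (not a product of the drug) and it affects the outcome on its own, it is a confounder. The stratified rates, not the pooled rate, identify the causal effect.
Adjusting over the population distribution of HbA1c: 0.250·(0.099−0.014) + 0.333·(0.340−0.267) + 0.417·(0.595−0.479) = +0.094.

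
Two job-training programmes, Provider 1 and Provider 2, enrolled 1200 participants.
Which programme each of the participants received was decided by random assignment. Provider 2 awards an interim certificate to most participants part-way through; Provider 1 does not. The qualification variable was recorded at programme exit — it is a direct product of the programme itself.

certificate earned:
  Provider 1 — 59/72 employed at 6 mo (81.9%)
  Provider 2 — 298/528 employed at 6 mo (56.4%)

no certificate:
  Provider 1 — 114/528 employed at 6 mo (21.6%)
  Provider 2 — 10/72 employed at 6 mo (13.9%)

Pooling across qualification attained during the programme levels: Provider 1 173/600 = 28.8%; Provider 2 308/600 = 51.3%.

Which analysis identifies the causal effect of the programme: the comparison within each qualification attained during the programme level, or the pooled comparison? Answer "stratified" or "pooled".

pooled

Provider 1 is higher inside every qualification attained during the programme stratum but Provider 2 is higher in aggregate. Whether to stratify depends on how qualification attained during the programme relates to the programme.
Qualification attained during the programme lies on the pathway programme → qualification attained during the programme → outcome, so adjusting for it blocks the indirect effect. For the total causal effect of programme, use the unadjusted pooled rates.
Pooled: Provider 1 28.8% vs Provider 2 51.3%; Provider 2 is higher overall.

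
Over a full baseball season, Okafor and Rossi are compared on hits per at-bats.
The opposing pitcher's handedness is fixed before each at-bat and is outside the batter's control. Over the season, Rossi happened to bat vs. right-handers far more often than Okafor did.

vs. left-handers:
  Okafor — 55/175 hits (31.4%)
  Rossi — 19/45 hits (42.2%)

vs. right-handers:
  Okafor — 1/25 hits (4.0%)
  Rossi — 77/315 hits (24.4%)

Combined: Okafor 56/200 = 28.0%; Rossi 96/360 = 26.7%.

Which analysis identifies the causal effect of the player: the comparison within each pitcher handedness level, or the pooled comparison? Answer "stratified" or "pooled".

stratified

Here pitcher handedness is a common cause — it drives both which player a case falls under and the outcome. The crude comparison mixes populations; the stratum-specific rates are the causally relevant ones.
Within each level — vs. left-handers: 31.4% vs 42.2%; vs. right-handers: 4.0% vs 24.4% — Rossi is higher every time.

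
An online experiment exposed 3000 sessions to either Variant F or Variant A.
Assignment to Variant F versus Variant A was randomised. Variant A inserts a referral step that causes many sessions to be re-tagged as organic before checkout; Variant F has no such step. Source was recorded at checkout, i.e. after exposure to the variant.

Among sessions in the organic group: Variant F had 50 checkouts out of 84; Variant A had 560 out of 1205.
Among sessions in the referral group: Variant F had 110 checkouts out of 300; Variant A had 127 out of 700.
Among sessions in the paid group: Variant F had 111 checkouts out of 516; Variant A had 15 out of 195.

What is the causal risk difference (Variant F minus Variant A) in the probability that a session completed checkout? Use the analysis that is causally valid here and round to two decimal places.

-0.03

The distribution of traffic source is itself part of what the variant does — it is an intermediate outcome. Holding it fixed would remove that part of the effect; the total effect is the pooled difference.
The causal difference is the pooled difference: 0.301 − 0.334 = -0.033.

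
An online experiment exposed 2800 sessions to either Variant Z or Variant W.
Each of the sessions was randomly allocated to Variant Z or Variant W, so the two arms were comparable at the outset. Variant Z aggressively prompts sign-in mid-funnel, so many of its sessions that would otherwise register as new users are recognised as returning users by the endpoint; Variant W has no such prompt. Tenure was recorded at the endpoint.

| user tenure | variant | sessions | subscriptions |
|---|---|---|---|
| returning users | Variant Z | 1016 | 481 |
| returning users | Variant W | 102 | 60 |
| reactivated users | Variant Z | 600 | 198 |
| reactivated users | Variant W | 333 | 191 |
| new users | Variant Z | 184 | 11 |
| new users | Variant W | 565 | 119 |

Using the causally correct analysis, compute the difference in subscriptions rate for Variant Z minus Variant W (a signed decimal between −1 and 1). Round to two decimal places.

The user tenure-specific comparison favours Variant W throughout, but the pooled figures favour Variant Z. The question is whether to condition on user tenure.
Stratifying would compare variants among sessions the variants themselves sorted into user tenure groups — a form of selection on an intermediate. The unconditioned pooled rates give the total causal effect.
The causal difference is the pooled difference: 0.383 − 0.370 = +0.013.

+0.01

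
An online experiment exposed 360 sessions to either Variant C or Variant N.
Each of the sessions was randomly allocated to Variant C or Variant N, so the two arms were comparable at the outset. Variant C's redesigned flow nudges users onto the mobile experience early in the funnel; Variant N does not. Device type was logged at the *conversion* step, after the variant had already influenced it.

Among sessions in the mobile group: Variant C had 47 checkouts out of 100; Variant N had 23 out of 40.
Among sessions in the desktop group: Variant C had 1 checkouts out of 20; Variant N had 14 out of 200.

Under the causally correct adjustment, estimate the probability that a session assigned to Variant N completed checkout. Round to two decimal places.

Variant N is higher inside every device type stratum but Variant C is higher in aggregate. Whether to stratify depends on how device type relates to the variant.
The distribution of device type is itself part of what the variant does — it is an intermediate outcome. Holding it fixed would remove that part of the effect; the total effect is the pooled difference.
So P(outcome | do(Variant N)) is just the pooled rate for Variant N: 37/240 = 0.154.

0.15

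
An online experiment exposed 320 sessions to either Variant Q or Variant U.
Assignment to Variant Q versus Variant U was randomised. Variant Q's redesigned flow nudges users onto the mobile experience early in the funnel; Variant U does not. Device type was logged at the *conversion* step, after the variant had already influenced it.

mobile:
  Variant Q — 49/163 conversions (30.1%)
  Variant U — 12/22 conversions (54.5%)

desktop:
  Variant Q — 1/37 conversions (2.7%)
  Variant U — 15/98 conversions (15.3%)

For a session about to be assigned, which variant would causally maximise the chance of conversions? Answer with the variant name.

Stratifying would compare variants among sessions the variants themselves sorted into device type groups — a form of selection on an intermediate. The unconditioned pooled rates give the total causal effect.
Pooled: Variant Q 25.0% vs Variant U 22.5%; Variant Q is higher overall.

Variant Q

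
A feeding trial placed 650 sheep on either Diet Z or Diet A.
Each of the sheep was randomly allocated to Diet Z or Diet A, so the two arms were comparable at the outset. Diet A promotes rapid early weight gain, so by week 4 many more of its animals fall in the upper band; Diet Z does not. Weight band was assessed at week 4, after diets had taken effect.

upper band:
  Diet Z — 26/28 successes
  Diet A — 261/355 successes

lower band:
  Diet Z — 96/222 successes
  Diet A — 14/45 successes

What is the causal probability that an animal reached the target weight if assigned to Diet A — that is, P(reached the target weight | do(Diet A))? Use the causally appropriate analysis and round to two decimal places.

0.69

Week-4 weight band is recorded after the diet and is itself shifted by it — it sits on the causal path from diet to outcome. Conditioning on a mediator would strip out part of the effect we want; the pooled comparison gives the total causal effect.
So P(outcome | do(Diet A)) is just the pooled rate for Diet A: 275/400 = 0.688.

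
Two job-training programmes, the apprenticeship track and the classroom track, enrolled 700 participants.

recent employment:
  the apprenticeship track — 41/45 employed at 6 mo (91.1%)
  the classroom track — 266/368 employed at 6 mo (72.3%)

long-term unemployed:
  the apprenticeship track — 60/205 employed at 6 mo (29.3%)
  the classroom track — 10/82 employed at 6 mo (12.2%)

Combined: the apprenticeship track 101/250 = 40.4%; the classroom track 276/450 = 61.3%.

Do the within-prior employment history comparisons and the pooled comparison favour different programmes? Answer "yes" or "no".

Within each prior employment history level (recent employment 91.1% vs 72.3%; long-term unemployed 29.3% vs 12.2%), the apprenticeship track has the higher rate every time. Pooled: 40.4% vs 61.3% — the classroom track has the higher rate overall. The two comparisons disagree.

yes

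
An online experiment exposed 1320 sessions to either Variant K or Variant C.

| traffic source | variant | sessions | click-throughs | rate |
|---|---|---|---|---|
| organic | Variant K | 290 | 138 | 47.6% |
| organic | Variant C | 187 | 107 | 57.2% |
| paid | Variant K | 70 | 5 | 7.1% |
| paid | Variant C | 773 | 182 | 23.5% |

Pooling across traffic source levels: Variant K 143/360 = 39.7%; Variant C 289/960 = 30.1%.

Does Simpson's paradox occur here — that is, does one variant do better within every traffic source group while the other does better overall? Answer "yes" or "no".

Within each traffic source level (organic 47.6% vs 57.2%; paid 7.1% vs 23.5%), Variant C has the higher rate every time. Pooled: 39.7% vs 30.1% — Variant K has the higher rate overall. The two comparisons disagree.

yes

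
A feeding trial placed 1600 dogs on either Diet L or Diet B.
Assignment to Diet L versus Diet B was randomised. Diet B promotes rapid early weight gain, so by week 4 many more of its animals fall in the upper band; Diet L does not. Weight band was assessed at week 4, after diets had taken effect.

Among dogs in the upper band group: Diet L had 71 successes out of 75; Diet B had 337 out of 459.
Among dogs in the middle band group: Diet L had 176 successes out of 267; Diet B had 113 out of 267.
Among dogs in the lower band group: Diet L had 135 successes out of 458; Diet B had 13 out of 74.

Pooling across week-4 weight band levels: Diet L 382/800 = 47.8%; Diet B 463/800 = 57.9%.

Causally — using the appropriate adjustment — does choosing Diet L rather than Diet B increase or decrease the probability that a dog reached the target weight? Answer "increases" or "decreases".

The week-4 weight band-specific comparison favours Diet L throughout, but the pooled figures favour Diet B. The question is whether to condition on week-4 weight band.
Because the diet influences week-4 weight band, week-4 weight band is a post-treatment mediator, not a confounder. Stratifying on it would bias the estimate; the causal effect is the crude pooled difference.
Pooled: Diet L 47.8% vs Diet B 57.9%; Diet B is higher overall.

decreases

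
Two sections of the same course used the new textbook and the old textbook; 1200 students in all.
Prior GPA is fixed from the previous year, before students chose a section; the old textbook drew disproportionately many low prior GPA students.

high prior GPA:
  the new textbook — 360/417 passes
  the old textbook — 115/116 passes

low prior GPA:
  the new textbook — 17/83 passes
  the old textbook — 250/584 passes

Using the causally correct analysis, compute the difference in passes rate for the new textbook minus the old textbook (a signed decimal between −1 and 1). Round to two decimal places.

Nothing the teaching method does changes prior GPA band; the imbalance is an allocation artefact. With prior GPA band also predicting the outcome, the pooled figure is confounded, and the within-stratum comparison is the causal one.
Adjusting over the population distribution of prior GPA band: 0.444·(0.863−0.991) + 0.556·(0.205−0.428) = -0.181.

-0.18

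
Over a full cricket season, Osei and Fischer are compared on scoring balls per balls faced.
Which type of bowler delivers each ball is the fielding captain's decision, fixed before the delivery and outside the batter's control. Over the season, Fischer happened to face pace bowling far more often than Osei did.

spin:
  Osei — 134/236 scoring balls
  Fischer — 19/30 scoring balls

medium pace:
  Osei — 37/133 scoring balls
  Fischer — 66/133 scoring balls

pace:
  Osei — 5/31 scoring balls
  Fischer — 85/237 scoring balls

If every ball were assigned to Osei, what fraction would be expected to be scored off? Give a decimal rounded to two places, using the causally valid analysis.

Within every bowling type level Fischer has the higher rate, yet pooled Osei does — Simpson's reversal.
Nothing the player does changes bowling type; the imbalance is an allocation artefact. With bowling type also predicting the outcome, the pooled figure is confounded, and the within-stratum comparison is the causal one.
Standardising Osei to the population bowling type mix: 0.333·134/236 + 0.333·37/133 + 0.335·5/31 = 0.335.

0.34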